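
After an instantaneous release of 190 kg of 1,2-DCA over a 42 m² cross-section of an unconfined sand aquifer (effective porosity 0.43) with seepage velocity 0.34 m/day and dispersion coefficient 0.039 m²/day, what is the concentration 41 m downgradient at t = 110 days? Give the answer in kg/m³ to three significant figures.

For an instantaneous plane source, C(x,t) = M/(n_e·A·√(4πDt)) · exp(−(x−vt)²/(4Dt)), with n_e·A the pore (flow) area.
Plume center vt = 0.34 × 110 = 37.4 m, so the well at 41 m is 3.6 m downgradient of the peak.
√(4πDt) = 7.342 m, giving peak height M/(n_e·A·√(4πDt)) = 190/(0.43 × 42 × 7.342) = 1.433 kg/m³.
(x−vt)²/(4Dt) = (3.6)²/(4 × 0.039 × 110) = 0.7552; exp(−0.7552) = 0.4699.
C = 1.433 × 0.4699 = 0.673 kg/m³.

0.673 kg/m³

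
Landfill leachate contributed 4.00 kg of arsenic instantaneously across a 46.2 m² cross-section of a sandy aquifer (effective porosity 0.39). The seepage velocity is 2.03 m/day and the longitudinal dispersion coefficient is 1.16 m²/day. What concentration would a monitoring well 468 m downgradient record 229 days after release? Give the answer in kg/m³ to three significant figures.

0.00381 kg/m³

For an instantaneous plane source, C(x,t) = M/(n_e·A·√(4πDt)) · exp(−(x−vt)²/(4Dt)), with n_e·A the pore (flow) area.
Plume center vt = 2.03 × 229 = 464.87 m, so the well at 468 m is 3.13 m downgradient of the peak.
√(4πDt) = 57.78 m, giving peak height M/(n_e·A·√(4πDt)) = 4.00/(0.39 × 46.2 × 57.78) = 0.003842 kg/m³.
(x−vt)²/(4Dt) = (3.13)²/(4 × 1.16 × 229) = 0.009220; exp(−0.009220) = 0.9908.
C = 0.003842 × 0.9908 = 0.00381 kg/m³.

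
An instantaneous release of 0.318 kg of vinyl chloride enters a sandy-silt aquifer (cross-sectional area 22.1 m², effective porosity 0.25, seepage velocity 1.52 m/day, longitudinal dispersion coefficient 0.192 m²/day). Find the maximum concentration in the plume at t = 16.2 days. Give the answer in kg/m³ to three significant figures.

The peak of an instantaneous 1D plume sits at x = vt; there the Gaussian factor is 1 and C_max = M/(n_e·A·√(4πDt)), where n_e·A is the pore area the mass is dissolved in.
√(4πDt) = √(4π × 0.192 × 16.2) = 6.252 m, so C_max = 0.318/(0.25 × 22.1 × 6.252) = 0.00921 kg/m³.

0.00921 kg/m³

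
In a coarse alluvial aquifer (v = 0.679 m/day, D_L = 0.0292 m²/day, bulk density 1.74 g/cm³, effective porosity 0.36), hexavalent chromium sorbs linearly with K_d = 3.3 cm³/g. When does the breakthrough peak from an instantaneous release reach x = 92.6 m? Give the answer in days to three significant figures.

2310 days

Retardation factor R = 1 + ρ_b·K_d/n = 1 + 1.74 × 3.3/0.36 = 16.95.
Sorption retards both mechanisms: v_R = v/R = 0.04006 m/day, D_R = D/R = 0.001723 m²/day.
Peak time from v_R²t² + 2D_R t − x² = 0: t = (√(D_R² + v_R²x²) − D_R)/v_R².
√(D_R² + v_R²x²) = √(0.001723² + 0.04006² × 92.6²) = 3.710; v_R² = 0.001605.
t = (3.710 − 0.001723)/0.001605 = 2310 days.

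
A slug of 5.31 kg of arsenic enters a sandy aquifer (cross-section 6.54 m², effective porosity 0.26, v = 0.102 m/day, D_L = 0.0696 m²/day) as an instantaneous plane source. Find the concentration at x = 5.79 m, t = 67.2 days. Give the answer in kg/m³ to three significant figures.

0.383 kg/m³

For an instantaneous plane source, C(x,t) = M/(n_e·A·√(4πDt)) · exp(−(x−vt)²/(4Dt)), with n_e·A the pore (flow) area.
Plume center vt = 0.102 × 67.2 = 6.8544 m, so the well at 5.79 m is 1.0644 m upgradient of the peak.
√(4πDt) = 7.666 m, giving peak height M/(n_e·A·√(4πDt)) = 5.31/(0.26 × 6.54 × 7.666) = 0.4074 kg/m³.
(x−vt)²/(4Dt) = (-1.0644)²/(4 × 0.0696 × 67.2) = 0.06056; exp(−0.06056) = 0.9412.
C = 0.4074 × 0.9412 = 0.383 kg/m³.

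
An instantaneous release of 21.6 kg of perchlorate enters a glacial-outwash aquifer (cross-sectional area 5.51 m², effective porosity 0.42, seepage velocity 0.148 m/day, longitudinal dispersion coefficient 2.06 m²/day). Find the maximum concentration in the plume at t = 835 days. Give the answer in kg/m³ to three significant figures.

0.0635 kg/m³

The peak of an instantaneous 1D plume sits at x = vt; there the Gaussian factor is 1 and C_max = M/(n_e·A·√(4πDt)), where n_e·A is the pore area the mass is dissolved in.
√(4πDt) = √(4π × 2.06 × 835) = 147.0 m, so C_max = 21.6/(0.42 × 5.51 × 147.0) = 0.0635 kg/m³.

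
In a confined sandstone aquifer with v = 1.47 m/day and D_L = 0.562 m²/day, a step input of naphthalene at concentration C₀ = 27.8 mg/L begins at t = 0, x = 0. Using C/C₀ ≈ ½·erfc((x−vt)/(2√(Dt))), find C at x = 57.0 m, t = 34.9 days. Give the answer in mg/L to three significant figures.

5.05 mg/L

For a continuous step input, C/C₀ ≈ ½·erfc((x−vt)/(2√(Dt))).
vt = 1.47 × 34.9 = 51.303 m and 2√(Dt) = 2√(0.562 × 34.9) = 8.857 m.
Argument (x−vt)/(2√(Dt)) = (57.0 − 51.303)/8.857 = 0.6432; ½·erfc(0.6432) = 0.1815.
C = 27.8 × 0.1815 = 5.05 mg/L.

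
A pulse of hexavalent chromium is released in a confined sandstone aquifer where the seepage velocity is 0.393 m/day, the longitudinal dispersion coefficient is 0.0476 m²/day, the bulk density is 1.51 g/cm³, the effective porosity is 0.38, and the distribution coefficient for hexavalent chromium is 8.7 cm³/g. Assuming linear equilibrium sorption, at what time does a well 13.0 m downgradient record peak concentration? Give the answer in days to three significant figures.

1170 days

Retardation factor R = 1 + ρ_b·K_d/n = 1 + 1.51 × 8.7/0.38 = 35.57.
Sorption retards both mechanisms: v_R = v/R = 0.01105 m/day, D_R = D/R = 0.001338 m²/day.
Peak time from v_R²t² + 2D_R t − x² = 0: t = (√(D_R² + v_R²x²) − D_R)/v_R².
√(D_R² + v_R²x²) = √(0.001338² + 0.01105² × 13.0²) = 0.1437; v_R² = 0.0001221.
t = (0.1437 − 0.001338)/0.0001221 = 1170 days.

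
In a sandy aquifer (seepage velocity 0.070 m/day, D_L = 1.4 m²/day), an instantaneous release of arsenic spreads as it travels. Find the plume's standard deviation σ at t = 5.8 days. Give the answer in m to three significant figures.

Dispersive spreading gives a Gaussian with σ² = 2Dt; advection only shifts the center.
σ = √(2 × 1.4 × 5.8) = 4.03 m.

4.03 m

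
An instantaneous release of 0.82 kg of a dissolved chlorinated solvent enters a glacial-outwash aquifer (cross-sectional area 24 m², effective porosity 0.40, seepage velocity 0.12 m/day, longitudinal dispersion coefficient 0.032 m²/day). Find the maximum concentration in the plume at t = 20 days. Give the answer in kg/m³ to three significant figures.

0.0301 kg/m³

The peak of an instantaneous 1D plume sits at x = vt; there the Gaussian factor is 1 and C_max = M/(n_e·A·√(4πDt)), where n_e·A is the pore area the mass is dissolved in.
√(4πDt) = √(4π × 0.032 × 20) = 2.836 m, so C_max = 0.82/(0.40 × 24 × 2.836) = 0.0301 kg/m³.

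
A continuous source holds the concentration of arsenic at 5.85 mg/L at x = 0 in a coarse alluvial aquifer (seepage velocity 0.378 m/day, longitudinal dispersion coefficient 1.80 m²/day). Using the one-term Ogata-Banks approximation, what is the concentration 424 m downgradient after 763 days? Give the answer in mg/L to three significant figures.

0.0283 mg/L

For a continuous step input, C/C₀ ≈ ½·erfc((x−vt)/(2√(Dt))).
vt = 0.378 × 763 = 288.414 m and 2√(Dt) = 2√(1.80 × 763) = 74.12 m.
Argument (x−vt)/(2√(Dt)) = (424 − 288.414)/74.12 = 1.829; ½·erfc(1.829) = 0.004846.
C = 5.85 × 0.004846 = 0.0283 mg/L.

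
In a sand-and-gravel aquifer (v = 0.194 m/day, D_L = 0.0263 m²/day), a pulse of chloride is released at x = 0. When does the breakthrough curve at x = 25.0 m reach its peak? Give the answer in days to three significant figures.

128 days

For the 1D instantaneous-source solution, setting ∂C/∂t = 0 at fixed x gives v²t² + 2Dt − x² = 0, so t = (√(D² + v²x²) − D)/v².
√(D² + v²x²) = √(0.0263² + 0.194² × 25.0²) = 4.850; v² = 0.037636.
t = (4.850 − 0.0263)/0.037636 = 128 days (vs. the pure-advection estimate x/v = 129 d).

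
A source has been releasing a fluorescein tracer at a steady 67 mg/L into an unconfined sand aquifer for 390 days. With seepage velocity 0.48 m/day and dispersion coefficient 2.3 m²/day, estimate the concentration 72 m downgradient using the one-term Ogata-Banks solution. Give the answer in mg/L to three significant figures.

For a continuous step input, C/C₀ ≈ ½·erfc((x−vt)/(2√(Dt))).
vt = 0.48 × 390 = 187.2 m and 2√(Dt) = 2√(2.3 × 390) = 59.90 m.
Argument (x−vt)/(2√(Dt)) = (72 − 187.2)/59.90 = -1.923; ½·erfc(-1.923) = 0.9967.
C = 67 × 0.9967 = 66.8 mg/L.

66.8 mg/L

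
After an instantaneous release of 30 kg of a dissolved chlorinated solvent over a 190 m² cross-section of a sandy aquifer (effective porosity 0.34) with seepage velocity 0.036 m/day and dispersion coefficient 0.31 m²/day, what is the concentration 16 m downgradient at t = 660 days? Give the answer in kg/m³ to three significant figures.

0.00851 kg/m³

For an instantaneous plane source, C(x,t) = M/(n_e·A·√(4πDt)) · exp(−(x−vt)²/(4Dt)), with n_e·A the pore (flow) area.
Plume center vt = 0.036 × 660 = 23.76 m, so the well at 16 m is 7.76 m upgradient of the peak.
√(4πDt) = 50.71 m, giving peak height M/(n_e·A·√(4πDt)) = 30/(0.34 × 190 × 50.71) = 0.009158 kg/m³.
(x−vt)²/(4Dt) = (-7.76)²/(4 × 0.31 × 660) = 0.07358; exp(−0.07358) = 0.9291.
C = 0.009158 × 0.9291 = 0.00851 kg/m³.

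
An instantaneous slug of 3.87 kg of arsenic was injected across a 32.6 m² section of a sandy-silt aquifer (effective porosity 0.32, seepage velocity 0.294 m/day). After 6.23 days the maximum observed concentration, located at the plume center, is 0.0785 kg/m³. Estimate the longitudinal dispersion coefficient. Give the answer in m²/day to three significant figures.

At the plume center C_max = M/(n_e·A·√(4πDt)), so D = M²/(4πt·(n_e·A·C_max)²).
n_e·A·C_max = 0.32 × 32.6 × 0.0785 = 0.8189 kg/m.
D = 3.87²/(4π × 6.23 × 0.8189²) = 0.285 m²/day.

0.285 m²/day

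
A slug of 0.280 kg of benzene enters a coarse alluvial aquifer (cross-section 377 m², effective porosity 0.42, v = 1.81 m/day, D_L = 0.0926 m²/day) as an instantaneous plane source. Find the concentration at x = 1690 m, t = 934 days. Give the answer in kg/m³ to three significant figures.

For an instantaneous plane source, C(x,t) = M/(n_e·A·√(4πDt)) · exp(−(x−vt)²/(4Dt)), with n_e·A the pore (flow) area.
Plume center vt = 1.81 × 934 = 1690.54 m, so the well at 1690 m is 0.54 m upgradient of the peak.
√(4πDt) = 32.97 m, giving peak height M/(n_e·A·√(4πDt)) = 0.280/(0.42 × 377 × 32.97) = 5.364e-05 kg/m³.
(x−vt)²/(4Dt) = (-0.54)²/(4 × 0.0926 × 934) = 0.0008429; exp(−0.0008429) = 0.9992.
C = 5.364e-05 × 0.9992 = 5.36e-05 kg/m³.

5.36e-05 kg/m³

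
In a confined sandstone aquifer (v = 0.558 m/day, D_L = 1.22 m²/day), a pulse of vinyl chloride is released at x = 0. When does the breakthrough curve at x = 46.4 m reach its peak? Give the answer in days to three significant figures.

For the 1D instantaneous-source solution, setting ∂C/∂t = 0 at fixed x gives v²t² + 2Dt − x² = 0, so t = (√(D² + v²x²) − D)/v².
√(D² + v²x²) = √(1.22² + 0.558² × 46.4²) = 25.92; v² = 0.311364.
t = (25.92 − 1.22)/0.311364 = 79.3 days (vs. the pure-advection estimate x/v = 83.2 d).

79.3 days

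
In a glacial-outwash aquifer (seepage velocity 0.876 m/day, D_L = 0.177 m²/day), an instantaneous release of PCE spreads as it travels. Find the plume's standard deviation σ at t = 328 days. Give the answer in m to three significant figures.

Dispersive spreading gives a Gaussian with σ² = 2Dt; advection only shifts the center.
σ = √(2 × 0.177 × 328) = 10.8 m.

10.8 m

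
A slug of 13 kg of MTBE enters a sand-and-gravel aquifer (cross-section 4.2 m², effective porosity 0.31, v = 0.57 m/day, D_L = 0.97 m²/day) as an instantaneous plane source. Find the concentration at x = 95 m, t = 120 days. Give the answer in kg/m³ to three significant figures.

For an instantaneous plane source, C(x,t) = M/(n_e·A·√(4πDt)) · exp(−(x−vt)²/(4Dt)), with n_e·A the pore (flow) area.
Plume center vt = 0.57 × 120 = 68.4 m, so the well at 95 m is 26.6 m downgradient of the peak.
√(4πDt) = 38.25 m, giving peak height M/(n_e·A·√(4πDt)) = 13/(0.31 × 4.2 × 38.25) = 0.2610 kg/m³.
(x−vt)²/(4Dt) = (26.6)²/(4 × 0.97 × 120) = 1.520; exp(−1.520) = 0.2187.
C = 0.2610 × 0.2187 = 0.0571 kg/m³.

0.0571 kg/m³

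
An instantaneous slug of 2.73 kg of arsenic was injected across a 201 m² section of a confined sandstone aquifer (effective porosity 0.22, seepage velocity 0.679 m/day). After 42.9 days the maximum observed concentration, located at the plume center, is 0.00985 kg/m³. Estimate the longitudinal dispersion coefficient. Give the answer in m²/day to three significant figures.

At the plume center C_max = M/(n_e·A·√(4πDt)), so D = M²/(4πt·(n_e·A·C_max)²).
n_e·A·C_max = 0.22 × 201 × 0.00985 = 0.4356 kg/m.
D = 2.73²/(4π × 42.9 × 0.4356²) = 0.0729 m²/day.

0.0729 m²/day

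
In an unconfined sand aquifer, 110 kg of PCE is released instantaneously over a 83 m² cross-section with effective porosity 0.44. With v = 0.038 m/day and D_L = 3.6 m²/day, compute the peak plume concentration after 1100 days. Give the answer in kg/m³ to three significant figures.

The peak of an instantaneous 1D plume sits at x = vt; there the Gaussian factor is 1 and C_max = M/(n_e·A·√(4πDt)), where n_e·A is the pore area the mass is dissolved in.
√(4πDt) = √(4π × 3.6 × 1100) = 223.1 m, so C_max = 110/(0.44 × 83 × 223.1) = 0.0135 kg/m³.

0.0135 kg/m³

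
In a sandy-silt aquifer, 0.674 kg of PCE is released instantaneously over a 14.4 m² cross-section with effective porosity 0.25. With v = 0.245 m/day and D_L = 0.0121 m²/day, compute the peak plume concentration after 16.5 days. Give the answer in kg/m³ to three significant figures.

0.118 kg/m³

The peak of an instantaneous 1D plume sits at x = vt; there the Gaussian factor is 1 and C_max = M/(n_e·A·√(4πDt)), where n_e·A is the pore area the mass is dissolved in.
√(4πDt) = √(4π × 0.0121 × 16.5) = 1.584 m, so C_max = 0.674/(0.25 × 14.4 × 1.584) = 0.118 kg/m³.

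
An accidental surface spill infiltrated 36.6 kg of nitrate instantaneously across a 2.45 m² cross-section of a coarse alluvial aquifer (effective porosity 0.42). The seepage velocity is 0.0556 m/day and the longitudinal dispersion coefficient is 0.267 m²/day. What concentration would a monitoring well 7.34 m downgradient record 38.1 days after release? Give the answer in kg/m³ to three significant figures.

For an instantaneous plane source, C(x,t) = M/(n_e·A·√(4πDt)) · exp(−(x−vt)²/(4Dt)), with n_e·A the pore (flow) area.
Plume center vt = 0.0556 × 38.1 = 2.11836 m, so the well at 7.34 m is 5.22164 m downgradient of the peak.
√(4πDt) = 11.31 m, giving peak height M/(n_e·A·√(4πDt)) = 36.6/(0.42 × 2.45 × 11.31) = 3.145 kg/m³.
(x−vt)²/(4Dt) = (5.22164)²/(4 × 0.267 × 38.1) = 0.6701; exp(−0.6701) = 0.5117.
C = 3.145 × 0.5117 = 1.61 kg/m³.

1.61 kg/m³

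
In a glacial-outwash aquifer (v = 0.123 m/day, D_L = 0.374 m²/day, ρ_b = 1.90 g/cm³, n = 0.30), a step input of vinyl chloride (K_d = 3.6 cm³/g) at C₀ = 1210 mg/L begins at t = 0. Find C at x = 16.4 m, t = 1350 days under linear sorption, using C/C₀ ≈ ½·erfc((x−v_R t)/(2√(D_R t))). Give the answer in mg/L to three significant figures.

Retardation factor R = 1 + ρ_b·K_d/n = 1 + 1.90 × 3.6/0.30 = 23.80.
Sorption retards both mechanisms: v_R = v/R = 0.005168 m/day, D_R = D/R = 0.01571 m²/day.
v_R·t = 0.005168 × 1350 = 6.9768 m; 2√(D_R t) = 9.211 m; argument = (16.4 − 6.9768)/9.211 = 1.023.
C = C₀ × ½·erfc(1.023) = 1210 × 0.07398 = 89.5 mg/L.

89.5 mg/L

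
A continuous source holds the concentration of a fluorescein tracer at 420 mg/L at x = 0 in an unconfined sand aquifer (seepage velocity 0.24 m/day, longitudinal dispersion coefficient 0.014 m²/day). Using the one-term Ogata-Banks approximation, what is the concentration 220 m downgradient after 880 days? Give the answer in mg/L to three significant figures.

16.0 mg/L

For a continuous step input, C/C₀ ≈ ½·erfc((x−vt)/(2√(Dt))).
vt = 0.24 × 880 = 211.2 m and 2√(Dt) = 2√(0.014 × 880) = 7.020 m.
Argument (x−vt)/(2√(Dt)) = (220 − 211.2)/7.020 = 1.254; ½·erfc(1.254) = 0.03808.
C = 420 × 0.03808 = 16.0 mg/L.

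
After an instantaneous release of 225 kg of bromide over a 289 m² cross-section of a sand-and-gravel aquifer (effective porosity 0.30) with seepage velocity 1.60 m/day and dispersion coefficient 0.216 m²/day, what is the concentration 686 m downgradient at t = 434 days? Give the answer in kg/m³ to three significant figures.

0.0626 kg/m³

For an instantaneous plane source, C(x,t) = M/(n_e·A·√(4πDt)) · exp(−(x−vt)²/(4Dt)), with n_e·A the pore (flow) area.
Plume center vt = 1.60 × 434 = 694.4 m, so the well at 686 m is 8.4 m upgradient of the peak.
√(4πDt) = 34.32 m, giving peak height M/(n_e·A·√(4πDt)) = 225/(0.30 × 289 × 34.32) = 0.07562 kg/m³.
(x−vt)²/(4Dt) = (-8.4)²/(4 × 0.216 × 434) = 0.1882; exp(−0.1882) = 0.8284.
C = 0.07562 × 0.8284 = 0.0626 kg/m³.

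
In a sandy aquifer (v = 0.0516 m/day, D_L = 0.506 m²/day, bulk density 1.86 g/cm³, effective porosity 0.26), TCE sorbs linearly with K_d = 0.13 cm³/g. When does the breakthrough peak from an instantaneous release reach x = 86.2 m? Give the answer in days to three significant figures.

2880 days

Retardation factor R = 1 + ρ_b·K_d/n = 1 + 1.86 × 0.13/0.26 = 1.930.
Sorption retards both mechanisms: v_R = v/R = 0.02674 m/day, D_R = D/R = 0.2622 m²/day.
Peak time from v_R²t² + 2D_R t − x² = 0: t = (√(D_R² + v_R²x²) − D_R)/v_R².
√(D_R² + v_R²x²) = √(0.2622² + 0.02674² × 86.2²) = 2.320; v_R² = 0.0007150.
t = (2.320 − 0.2622)/0.0007150 = 2880 days.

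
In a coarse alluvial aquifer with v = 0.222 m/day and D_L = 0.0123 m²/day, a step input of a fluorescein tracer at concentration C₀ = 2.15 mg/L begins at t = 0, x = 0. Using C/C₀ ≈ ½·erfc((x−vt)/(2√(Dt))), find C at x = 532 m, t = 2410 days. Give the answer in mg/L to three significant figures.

1.40 mg/L

For a continuous step input, C/C₀ ≈ ½·erfc((x−vt)/(2√(Dt))).
vt = 0.222 × 2410 = 535.02 m and 2√(Dt) = 2√(0.0123 × 2410) = 10.89 m.
Argument (x−vt)/(2√(Dt)) = (532 − 535.02)/10.89 = -0.2773; ½·erfc(-0.2773) = 0.6525.
C = 2.15 × 0.6525 = 1.40 mg/L.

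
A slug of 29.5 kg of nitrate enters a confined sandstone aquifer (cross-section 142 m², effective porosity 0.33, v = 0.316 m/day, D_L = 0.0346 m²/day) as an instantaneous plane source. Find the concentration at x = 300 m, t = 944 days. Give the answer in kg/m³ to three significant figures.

For an instantaneous plane source, C(x,t) = M/(n_e·A·√(4πDt)) · exp(−(x−vt)²/(4Dt)), with n_e·A the pore (flow) area.
Plume center vt = 0.316 × 944 = 298.304 m, so the well at 300 m is 1.696 m downgradient of the peak.
√(4πDt) = 20.26 m, giving peak height M/(n_e·A·√(4πDt)) = 29.5/(0.33 × 142 × 20.26) = 0.03107 kg/m³.
(x−vt)²/(4Dt) = (1.696)²/(4 × 0.0346 × 944) = 0.02202; exp(−0.02202) = 0.9782.
C = 0.03107 × 0.9782 = 0.0304 kg/m³.

0.0304 kg/m³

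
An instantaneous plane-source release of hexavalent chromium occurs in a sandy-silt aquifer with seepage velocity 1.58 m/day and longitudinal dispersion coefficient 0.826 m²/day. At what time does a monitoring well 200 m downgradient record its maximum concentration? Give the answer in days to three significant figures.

For the 1D instantaneous-source solution, setting ∂C/∂t = 0 at fixed x gives v²t² + 2Dt − x² = 0, so t = (√(D² + v²x²) − D)/v².
√(D² + v²x²) = √(0.826² + 1.58² × 200²) = 316.0; v² = 2.4964.
t = (316.0 − 0.826)/2.4964 = 126 days (vs. the pure-advection estimate x/v = 127 d).

126 days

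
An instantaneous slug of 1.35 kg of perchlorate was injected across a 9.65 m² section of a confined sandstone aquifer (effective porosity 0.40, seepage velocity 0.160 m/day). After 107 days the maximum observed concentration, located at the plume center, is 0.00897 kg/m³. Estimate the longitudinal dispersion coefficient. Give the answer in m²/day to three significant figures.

At the plume center C_max = M/(n_e·A·√(4πDt)), so D = M²/(4πt·(n_e·A·C_max)²).
n_e·A·C_max = 0.40 × 9.65 × 0.00897 = 0.03462 kg/m.
D = 1.35²/(4π × 107 × 0.03462²) = 1.13 m²/day.

1.13 m²/day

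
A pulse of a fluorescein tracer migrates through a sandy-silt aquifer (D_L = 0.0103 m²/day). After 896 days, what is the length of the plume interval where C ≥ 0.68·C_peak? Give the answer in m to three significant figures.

The plume is Gaussian with σ = √(2Dt) = √(2 × 0.0103 × 896) = 4.296 m.
C/C_peak = exp(−Δx²/(2σ²)) = 0.68 ⇒ Δx = σ·√(−2 ln 0.68) = 4.296 × 0.8783 = 3.773 m.
Width = 2Δx = 7.55 m.

7.55 m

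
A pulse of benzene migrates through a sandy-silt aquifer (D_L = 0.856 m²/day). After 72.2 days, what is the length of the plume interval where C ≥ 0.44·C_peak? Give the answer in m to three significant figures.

28.5 m

The plume is Gaussian with σ = √(2Dt) = √(2 × 0.856 × 72.2) = 11.12 m.
C/C_peak = exp(−Δx²/(2σ²)) = 0.44 ⇒ Δx = σ·√(−2 ln 0.44) = 11.12 × 1.281 = 14.24 m.
Width = 2Δx = 28.5 m.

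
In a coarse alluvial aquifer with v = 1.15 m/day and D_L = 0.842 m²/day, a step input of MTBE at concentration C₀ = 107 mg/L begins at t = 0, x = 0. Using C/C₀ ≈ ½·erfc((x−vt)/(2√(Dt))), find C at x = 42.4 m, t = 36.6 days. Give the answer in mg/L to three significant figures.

For a continuous step input, C/C₀ ≈ ½·erfc((x−vt)/(2√(Dt))).
vt = 1.15 × 36.6 = 42.09 m and 2√(Dt) = 2√(0.842 × 36.6) = 11.10 m.
Argument (x−vt)/(2√(Dt)) = (42.4 − 42.09)/11.10 = 0.02793; ½·erfc(0.02793) = 0.4842.
C = 107 × 0.4842 = 51.8 mg/L.

51.8 mg/L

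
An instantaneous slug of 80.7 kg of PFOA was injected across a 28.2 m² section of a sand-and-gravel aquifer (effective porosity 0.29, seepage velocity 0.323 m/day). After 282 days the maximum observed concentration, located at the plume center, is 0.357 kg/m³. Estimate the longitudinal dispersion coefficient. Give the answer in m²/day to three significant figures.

At the plume center C_max = M/(n_e·A·√(4πDt)), so D = M²/(4πt·(n_e·A·C_max)²).
n_e·A·C_max = 0.29 × 28.2 × 0.357 = 2.920 kg/m.
D = 80.7²/(4π × 282 × 2.920²) = 0.216 m²/day.

0.216 m²/day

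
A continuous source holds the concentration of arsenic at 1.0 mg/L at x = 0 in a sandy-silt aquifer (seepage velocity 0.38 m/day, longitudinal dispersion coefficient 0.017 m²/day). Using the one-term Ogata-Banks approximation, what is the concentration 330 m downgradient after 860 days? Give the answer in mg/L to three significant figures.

0.277 mg/L

For a continuous step input, C/C₀ ≈ ½·erfc((x−vt)/(2√(Dt))).
vt = 0.38 × 860 = 326.8 m and 2√(Dt) = 2√(0.017 × 860) = 7.647 m.
Argument (x−vt)/(2√(Dt)) = (330 − 326.8)/7.647 = 0.4185; ½·erfc(0.4185) = 0.2770.
C = 1.0 × 0.2770 = 0.277 mg/L.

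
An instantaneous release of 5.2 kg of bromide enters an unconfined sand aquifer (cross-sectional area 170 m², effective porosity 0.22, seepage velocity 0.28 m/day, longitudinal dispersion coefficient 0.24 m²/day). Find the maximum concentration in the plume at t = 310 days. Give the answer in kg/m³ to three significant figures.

0.00455 kg/m³

The peak of an instantaneous 1D plume sits at x = vt; there the Gaussian factor is 1 and C_max = M/(n_e·A·√(4πDt)), where n_e·A is the pore area the mass is dissolved in.
√(4πDt) = √(4π × 0.24 × 310) = 30.58 m, so C_max = 5.2/(0.22 × 170 × 30.58) = 0.00455 kg/m³.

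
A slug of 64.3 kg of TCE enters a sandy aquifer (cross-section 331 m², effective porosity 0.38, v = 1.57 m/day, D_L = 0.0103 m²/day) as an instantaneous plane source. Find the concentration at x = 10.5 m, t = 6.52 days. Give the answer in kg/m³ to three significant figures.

For an instantaneous plane source, C(x,t) = M/(n_e·A·√(4πDt)) · exp(−(x−vt)²/(4Dt)), with n_e·A the pore (flow) area.
Plume center vt = 1.57 × 6.52 = 10.2364 m, so the well at 10.5 m is 0.2636 m downgradient of the peak.
√(4πDt) = 0.9186 m, giving peak height M/(n_e·A·√(4πDt)) = 64.3/(0.38 × 331 × 0.9186) = 0.5565 kg/m³.
(x−vt)²/(4Dt) = (0.2636)²/(4 × 0.0103 × 6.52) = 0.2587; exp(−0.2587) = 0.7721.
C = 0.5565 × 0.7721 = 0.430 kg/m³.

0.430 kg/m³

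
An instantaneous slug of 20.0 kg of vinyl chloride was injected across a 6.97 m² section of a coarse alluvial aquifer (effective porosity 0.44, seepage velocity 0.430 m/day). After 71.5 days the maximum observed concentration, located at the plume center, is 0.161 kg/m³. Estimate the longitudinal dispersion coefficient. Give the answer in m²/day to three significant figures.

At the plume center C_max = M/(n_e·A·√(4πDt)), so D = M²/(4πt·(n_e·A·C_max)²).
n_e·A·C_max = 0.44 × 6.97 × 0.161 = 0.4938 kg/m.
D = 20.0²/(4π × 71.5 × 0.4938²) = 1.83 m²/day.

1.83 m²/day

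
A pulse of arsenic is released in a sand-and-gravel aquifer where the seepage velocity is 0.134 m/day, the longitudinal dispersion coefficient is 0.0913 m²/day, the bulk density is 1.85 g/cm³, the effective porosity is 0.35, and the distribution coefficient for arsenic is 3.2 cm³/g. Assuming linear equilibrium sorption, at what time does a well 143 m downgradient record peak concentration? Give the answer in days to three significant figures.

19000 days

Retardation factor R = 1 + ρ_b·K_d/n = 1 + 1.85 × 3.2/0.35 = 17.91.
Sorption retards both mechanisms: v_R = v/R = 0.007482 m/day, D_R = D/R = 0.005098 m²/day.
Peak time from v_R²t² + 2D_R t − x² = 0: t = (√(D_R² + v_R²x²) − D_R)/v_R².
√(D_R² + v_R²x²) = √(0.005098² + 0.007482² × 143²) = 1.070; v_R² = 5.598e-05.
t = (1.070 − 0.005098)/5.598e-05 = 19000 days.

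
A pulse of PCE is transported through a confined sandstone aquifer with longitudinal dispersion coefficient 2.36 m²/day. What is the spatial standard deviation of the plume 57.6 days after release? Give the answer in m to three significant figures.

Dispersive spreading gives a Gaussian with σ² = 2Dt; advection only shifts the center.
σ = √(2 × 2.36 × 57.6) = 16.5 m.

16.5 m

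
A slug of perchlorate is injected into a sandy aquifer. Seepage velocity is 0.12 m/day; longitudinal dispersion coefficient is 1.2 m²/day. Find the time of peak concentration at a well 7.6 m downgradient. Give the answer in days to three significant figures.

21.3 days

For the 1D instantaneous-source solution, setting ∂C/∂t = 0 at fixed x gives v²t² + 2Dt − x² = 0, so t = (√(D² + v²x²) − D)/v².
√(D² + v²x²) = √(1.2² + 0.12² × 7.6²) = 1.507; v² = 0.0144.
t = (1.507 − 1.2)/0.0144 = 21.3 days (vs. the pure-advection estimate x/v = 63.3 d).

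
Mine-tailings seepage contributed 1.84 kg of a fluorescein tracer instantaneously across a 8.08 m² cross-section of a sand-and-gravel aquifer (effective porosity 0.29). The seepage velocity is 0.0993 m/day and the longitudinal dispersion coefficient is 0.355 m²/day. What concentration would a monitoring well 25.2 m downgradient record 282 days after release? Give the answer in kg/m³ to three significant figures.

For an instantaneous plane source, C(x,t) = M/(n_e·A·√(4πDt)) · exp(−(x−vt)²/(4Dt)), with n_e·A the pore (flow) area.
Plume center vt = 0.0993 × 282 = 28.0026 m, so the well at 25.2 m is 2.8026 m upgradient of the peak.
√(4πDt) = 35.47 m, giving peak height M/(n_e·A·√(4πDt)) = 1.84/(0.29 × 8.08 × 35.47) = 0.02214 kg/m³.
(x−vt)²/(4Dt) = (-2.8026)²/(4 × 0.355 × 282) = 0.01961; exp(−0.01961) = 0.9806.
C = 0.02214 × 0.9806 = 0.0217 kg/m³.

0.0217 kg/m³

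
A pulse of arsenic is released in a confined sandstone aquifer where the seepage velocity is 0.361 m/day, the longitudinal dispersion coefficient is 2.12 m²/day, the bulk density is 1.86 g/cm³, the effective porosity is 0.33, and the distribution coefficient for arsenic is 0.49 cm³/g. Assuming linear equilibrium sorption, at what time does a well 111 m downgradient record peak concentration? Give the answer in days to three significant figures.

1100 days

Retardation factor R = 1 + ρ_b·K_d/n = 1 + 1.86 × 0.49/0.33 = 3.762.
Sorption retards both mechanisms: v_R = v/R = 0.09596 m/day, D_R = D/R = 0.5635 m²/day.
Peak time from v_R²t² + 2D_R t − x² = 0: t = (√(D_R² + v_R²x²) − D_R)/v_R².
√(D_R² + v_R²x²) = √(0.5635² + 0.09596² × 111²) = 10.67; v_R² = 0.009208.
t = (10.67 − 0.5635)/0.009208 = 1100 days.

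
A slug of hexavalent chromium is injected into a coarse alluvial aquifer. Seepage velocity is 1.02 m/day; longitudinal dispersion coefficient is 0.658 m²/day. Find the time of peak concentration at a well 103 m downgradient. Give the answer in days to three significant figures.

For the 1D instantaneous-source solution, setting ∂C/∂t = 0 at fixed x gives v²t² + 2Dt − x² = 0, so t = (√(D² + v²x²) − D)/v².
√(D² + v²x²) = √(0.658² + 1.02² × 103²) = 105.1; v² = 1.0404.
t = (105.1 − 0.658)/1.0404 = 100 days (vs. the pure-advection estimate x/v = 101 d).

100 days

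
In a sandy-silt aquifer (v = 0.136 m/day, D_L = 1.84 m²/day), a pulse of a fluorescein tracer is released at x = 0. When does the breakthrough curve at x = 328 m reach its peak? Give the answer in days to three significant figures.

2310 days

For the 1D instantaneous-source solution, setting ∂C/∂t = 0 at fixed x gives v²t² + 2Dt − x² = 0, so t = (√(D² + v²x²) − D)/v².
√(D² + v²x²) = √(1.84² + 0.136² × 328²) = 44.65; v² = 0.018496.
t = (44.65 − 1.84)/0.018496 = 2310 days (vs. the pure-advection estimate x/v = 2410 d).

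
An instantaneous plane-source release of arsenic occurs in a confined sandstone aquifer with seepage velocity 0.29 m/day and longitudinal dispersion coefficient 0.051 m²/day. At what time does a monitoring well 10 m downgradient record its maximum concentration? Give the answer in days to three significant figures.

33.9 days

For the 1D instantaneous-source solution, setting ∂C/∂t = 0 at fixed x gives v²t² + 2Dt − x² = 0, so t = (√(D² + v²x²) − D)/v².
√(D² + v²x²) = √(0.051² + 0.29² × 10²) = 2.900; v² = 0.0841.
t = (2.900 − 0.051)/0.0841 = 33.9 days (vs. the pure-advection estimate x/v = 34.5 d).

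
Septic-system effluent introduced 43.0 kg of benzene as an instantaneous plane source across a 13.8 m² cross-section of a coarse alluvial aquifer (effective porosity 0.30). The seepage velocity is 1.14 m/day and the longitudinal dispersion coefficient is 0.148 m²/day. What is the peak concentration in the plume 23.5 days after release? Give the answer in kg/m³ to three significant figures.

1.57 kg/m³

The peak of an instantaneous 1D plume sits at x = vt; there the Gaussian factor is 1 and C_max = M/(n_e·A·√(4πDt)), where n_e·A is the pore area the mass is dissolved in.
√(4πDt) = √(4π × 0.148 × 23.5) = 6.611 m, so C_max = 43.0/(0.30 × 13.8 × 6.611) = 1.57 kg/m³.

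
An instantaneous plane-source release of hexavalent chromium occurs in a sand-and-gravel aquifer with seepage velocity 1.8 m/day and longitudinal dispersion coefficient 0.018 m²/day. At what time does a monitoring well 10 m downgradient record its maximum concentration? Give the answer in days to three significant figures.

For the 1D instantaneous-source solution, setting ∂C/∂t = 0 at fixed x gives v²t² + 2Dt − x² = 0, so t = (√(D² + v²x²) − D)/v².
√(D² + v²x²) = √(0.018² + 1.8² × 10²) = 18.00; v² = 3.24.
t = (18.00 − 0.018)/3.24 = 5.55 days (vs. the pure-advection estimate x/v = 5.56 d).

5.55 days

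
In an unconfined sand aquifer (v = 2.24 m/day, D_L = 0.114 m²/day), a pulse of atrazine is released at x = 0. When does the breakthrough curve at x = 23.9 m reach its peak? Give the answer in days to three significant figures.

10.6 days

For the 1D instantaneous-source solution, setting ∂C/∂t = 0 at fixed x gives v²t² + 2Dt − x² = 0, so t = (√(D² + v²x²) − D)/v².
√(D² + v²x²) = √(0.114² + 2.24² × 23.9²) = 53.54; v² = 5.0176.
t = (53.54 − 0.114)/5.0176 = 10.6 days (vs. the pure-advection estimate x/v = 10.7 d).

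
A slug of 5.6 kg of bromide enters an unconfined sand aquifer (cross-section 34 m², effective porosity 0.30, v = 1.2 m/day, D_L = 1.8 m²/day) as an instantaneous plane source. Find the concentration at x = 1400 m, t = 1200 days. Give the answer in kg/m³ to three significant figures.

0.00277 kg/m³

For an instantaneous plane source, C(x,t) = M/(n_e·A·√(4πDt)) · exp(−(x−vt)²/(4Dt)), with n_e·A the pore (flow) area.
Plume center vt = 1.2 × 1200 = 1440 m, so the well at 1400 m is 40 m upgradient of the peak.
√(4πDt) = 164.8 m, giving peak height M/(n_e·A·√(4πDt)) = 5.6/(0.30 × 34 × 164.8) = 0.003331 kg/m³.
(x−vt)²/(4Dt) = (-40)²/(4 × 1.8 × 1200) = 0.1852; exp(−0.1852) = 0.8309.
C = 0.003331 × 0.8309 = 0.00277 kg/m³.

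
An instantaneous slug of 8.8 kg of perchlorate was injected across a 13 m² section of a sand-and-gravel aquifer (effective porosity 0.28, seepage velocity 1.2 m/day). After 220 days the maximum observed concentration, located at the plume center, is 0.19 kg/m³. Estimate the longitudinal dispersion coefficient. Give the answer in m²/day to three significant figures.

At the plume center C_max = M/(n_e·A·√(4πDt)), so D = M²/(4πt·(n_e·A·C_max)²).
n_e·A·C_max = 0.28 × 13 × 0.19 = 0.6916 kg/m.
D = 8.8²/(4π × 220 × 0.6916²) = 0.0586 m²/day.

0.0586 m²/day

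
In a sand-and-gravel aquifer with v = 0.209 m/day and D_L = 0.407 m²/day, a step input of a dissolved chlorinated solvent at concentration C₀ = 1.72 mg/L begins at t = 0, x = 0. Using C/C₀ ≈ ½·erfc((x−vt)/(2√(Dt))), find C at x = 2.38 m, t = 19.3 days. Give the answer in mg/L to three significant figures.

1.14 mg/L

For a continuous step input, C/C₀ ≈ ½·erfc((x−vt)/(2√(Dt))).
vt = 0.209 × 19.3 = 4.0337 m and 2√(Dt) = 2√(0.407 × 19.3) = 5.605 m.
Argument (x−vt)/(2√(Dt)) = (2.38 − 4.0337)/5.605 = -0.2950; ½·erfc(-0.2950) = 0.6617.
C = 1.72 × 0.6617 = 1.14 mg/L.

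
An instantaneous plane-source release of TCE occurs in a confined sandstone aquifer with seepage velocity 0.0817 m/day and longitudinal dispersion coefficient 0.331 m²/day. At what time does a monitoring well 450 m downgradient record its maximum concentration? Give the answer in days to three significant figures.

5460 days

For the 1D instantaneous-source solution, setting ∂C/∂t = 0 at fixed x gives v²t² + 2Dt − x² = 0, so t = (√(D² + v²x²) − D)/v².
√(D² + v²x²) = √(0.331² + 0.0817² × 450²) = 36.77; v² = 0.00667489.
t = (36.77 − 0.331)/0.00667489 = 5460 days (vs. the pure-advection estimate x/v = 5510 d).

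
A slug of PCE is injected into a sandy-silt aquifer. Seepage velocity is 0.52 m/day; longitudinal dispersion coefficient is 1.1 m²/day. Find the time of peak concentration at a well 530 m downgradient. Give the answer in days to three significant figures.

1020 days

For the 1D instantaneous-source solution, setting ∂C/∂t = 0 at fixed x gives v²t² + 2Dt − x² = 0, so t = (√(D² + v²x²) − D)/v².
√(D² + v²x²) = √(1.1² + 0.52² × 530²) = 275.6; v² = 0.2704.
t = (275.6 − 1.1)/0.2704 = 1020 days (vs. the pure-advection estimate x/v = 1020 d).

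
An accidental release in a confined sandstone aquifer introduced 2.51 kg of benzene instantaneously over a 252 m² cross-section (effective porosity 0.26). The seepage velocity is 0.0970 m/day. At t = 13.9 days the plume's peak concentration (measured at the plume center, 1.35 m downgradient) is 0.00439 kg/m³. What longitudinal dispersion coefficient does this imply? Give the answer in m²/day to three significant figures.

At the plume center C_max = M/(n_e·A·√(4πDt)), so D = M²/(4πt·(n_e·A·C_max)²).
n_e·A·C_max = 0.26 × 252 × 0.00439 = 0.2876 kg/m.
D = 2.51²/(4π × 13.9 × 0.2876²) = 0.436 m²/day.

0.436 m²/day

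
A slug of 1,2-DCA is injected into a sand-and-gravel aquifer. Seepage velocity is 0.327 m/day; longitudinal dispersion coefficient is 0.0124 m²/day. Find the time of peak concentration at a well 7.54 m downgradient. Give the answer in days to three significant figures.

22.9 days

For the 1D instantaneous-source solution, setting ∂C/∂t = 0 at fixed x gives v²t² + 2Dt − x² = 0, so t = (√(D² + v²x²) − D)/v².
√(D² + v²x²) = √(0.0124² + 0.327² × 7.54²) = 2.466; v² = 0.106929.
t = (2.466 − 0.0124)/0.106929 = 22.9 days (vs. the pure-advection estimate x/v = 23.1 d).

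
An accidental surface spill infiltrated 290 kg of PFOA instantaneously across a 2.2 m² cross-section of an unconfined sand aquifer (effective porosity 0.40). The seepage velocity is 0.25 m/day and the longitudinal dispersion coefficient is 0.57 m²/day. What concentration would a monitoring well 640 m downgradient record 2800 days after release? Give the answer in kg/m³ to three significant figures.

1.32 kg/m³

For an instantaneous plane source, C(x,t) = M/(n_e·A·√(4πDt)) · exp(−(x−vt)²/(4Dt)), with n_e·A the pore (flow) area.
Plume center vt = 0.25 × 2800 = 700 m, so the well at 640 m is 60 m upgradient of the peak.
√(4πDt) = 141.6 m, giving peak height M/(n_e·A·√(4πDt)) = 290/(0.40 × 2.2 × 141.6) = 2.327 kg/m³.
(x−vt)²/(4Dt) = (-60)²/(4 × 0.57 × 2800) = 0.5639; exp(−0.5639) = 0.5690.
C = 2.327 × 0.5690 = 1.32 kg/m³.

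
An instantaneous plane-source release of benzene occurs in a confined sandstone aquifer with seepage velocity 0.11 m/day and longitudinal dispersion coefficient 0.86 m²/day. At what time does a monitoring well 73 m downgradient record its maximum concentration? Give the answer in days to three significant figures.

596 days

For the 1D instantaneous-source solution, setting ∂C/∂t = 0 at fixed x gives v²t² + 2Dt − x² = 0, so t = (√(D² + v²x²) − D)/v².
√(D² + v²x²) = √(0.86² + 0.11² × 73²) = 8.076; v² = 0.0121.
t = (8.076 − 0.86)/0.0121 = 596 days (vs. the pure-advection estimate x/v = 664 d).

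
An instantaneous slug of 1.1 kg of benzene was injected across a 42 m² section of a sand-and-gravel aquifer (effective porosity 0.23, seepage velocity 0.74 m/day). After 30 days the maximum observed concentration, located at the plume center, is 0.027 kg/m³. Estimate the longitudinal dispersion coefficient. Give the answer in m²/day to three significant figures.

0.0472 m²/day

At the plume center C_max = M/(n_e·A·√(4πDt)), so D = M²/(4πt·(n_e·A·C_max)²).
n_e·A·C_max = 0.23 × 42 × 0.027 = 0.2608 kg/m.
D = 1.1²/(4π × 30 × 0.2608²) = 0.0472 m²/day.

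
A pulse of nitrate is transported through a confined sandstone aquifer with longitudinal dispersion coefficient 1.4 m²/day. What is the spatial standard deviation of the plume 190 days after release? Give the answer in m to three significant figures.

Dispersive spreading gives a Gaussian with σ² = 2Dt; advection only shifts the center.
σ = √(2 × 1.4 × 190) = 23.1 m.

23.1 m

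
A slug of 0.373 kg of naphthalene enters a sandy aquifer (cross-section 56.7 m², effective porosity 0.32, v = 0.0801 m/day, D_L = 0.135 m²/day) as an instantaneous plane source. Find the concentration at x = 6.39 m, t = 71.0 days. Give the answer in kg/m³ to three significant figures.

0.00185 kg/m³

For an instantaneous plane source, C(x,t) = M/(n_e·A·√(4πDt)) · exp(−(x−vt)²/(4Dt)), with n_e·A the pore (flow) area.
Plume center vt = 0.0801 × 71.0 = 5.6871 m, so the well at 6.39 m is 0.7029 m downgradient of the peak.
√(4πDt) = 10.97 m, giving peak height M/(n_e·A·√(4πDt)) = 0.373/(0.32 × 56.7 × 10.97) = 0.001874 kg/m³.
(x−vt)²/(4Dt) = (0.7029)²/(4 × 0.135 × 71.0) = 0.01289; exp(−0.01289) = 0.9872.
C = 0.001874 × 0.9872 = 0.00185 kg/m³.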